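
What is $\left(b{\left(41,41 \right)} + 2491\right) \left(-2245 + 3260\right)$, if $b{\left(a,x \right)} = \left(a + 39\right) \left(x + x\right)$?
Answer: $9186765$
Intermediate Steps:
$b{\left(a,x \right)} = 2 x \left(39 + a\right)$ ($b{\left(a,x \right)} = \left(39 + a\right) 2 x = 2 x \left(39 + a\right)$)
$\left(b{\left(41,41 \right)} + 2491\right) \left(-2245 + 3260\right) = \left(2 \cdot 41 \left(39 + 41\right) + 2491\right) \left(-2245 + 3260\right) = \left(2 \cdot 41 \cdot 80 + 2491\right) 1015 = \left(6560 + 2491\right) 1015 = 9051 \cdot 1015 = 9186765$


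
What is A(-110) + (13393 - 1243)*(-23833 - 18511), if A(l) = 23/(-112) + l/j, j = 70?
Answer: -57621715399/112 ≈ -5.1448e+8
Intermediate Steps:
A(l) = -23/112 + l/70 (A(l) = 23/(-112) + l/70 = 23*(-1/112) + l*(1/70) = -23/112 + l/70)
A(-110) + (13393 - 1243)*(-23833 - 18511) = (-23/112 + (1/70)*(-110)) + (13393 - 1243)*(-23833 - 18511) = (-23/112 - 11/7) + 12150*(-42344) = -199/112 - 514479600 = -57621715399/112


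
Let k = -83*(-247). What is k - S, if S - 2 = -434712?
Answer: 455211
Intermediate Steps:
S = -434710 (S = 2 - 434712 = -434710)
k = 20501
k - S = 20501 - 1*(-434710) = 20501 + 434710 = 455211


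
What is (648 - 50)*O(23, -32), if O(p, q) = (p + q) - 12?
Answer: -12558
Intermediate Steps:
O(p, q) = -12 + p + q
(648 - 50)*O(23, -32) = (648 - 50)*(-12 + 23 - 32) = 598*(-21) = -12558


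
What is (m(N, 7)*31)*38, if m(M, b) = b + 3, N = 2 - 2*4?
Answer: 11780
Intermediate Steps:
N = -6 (N = 2 - 8 = -6)
m(M, b) = 3 + b
(m(N, 7)*31)*38 = ((3 + 7)*31)*38 = (10*31)*38 = 310*38 = 11780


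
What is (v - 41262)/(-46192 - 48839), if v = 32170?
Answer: 9092/95031 ≈ 0.095674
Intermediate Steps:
(v - 41262)/(-46192 - 48839) = (32170 - 41262)/(-46192 - 48839) = -9092/(-95031) = -9092*(-1/95031) = 9092/95031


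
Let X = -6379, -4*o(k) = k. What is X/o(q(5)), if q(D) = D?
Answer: 25516/5 ≈ 5103.2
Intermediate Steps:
o(k) = -k/4
X/o(q(5)) = -6379/((-¼*5)) = -6379/(-5/4) = -6379*(-⅘) = 25516/5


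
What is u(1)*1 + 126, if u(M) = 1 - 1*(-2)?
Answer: 129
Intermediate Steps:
u(M) = 3 (u(M) = 1 + 2 = 3)
u(1)*1 + 126 = 3*1 + 126 = 3 + 126 = 129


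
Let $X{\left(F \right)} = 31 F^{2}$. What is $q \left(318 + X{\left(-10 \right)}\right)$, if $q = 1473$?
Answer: $5034714$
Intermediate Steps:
$q \left(318 + X{\left(-10 \right)}\right) = 1473 \left(318 + 31 \left(-10\right)^{2}\right) = 1473 \left(318 + 31 \cdot 100\right) = 1473 \left(318 + 3100\right) = 1473 \cdot 3418 = 5034714$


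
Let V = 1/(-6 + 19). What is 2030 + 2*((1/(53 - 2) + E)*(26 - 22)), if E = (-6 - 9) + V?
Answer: 1266842/663 ≈ 1910.8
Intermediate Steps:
V = 1/13 ≈ 0.076923
E = -194/13 (E = (-6 - 9) + 1/13 = -15 + 1/13 = -194/13 ≈ -14.923)
2030 + 2*((1/(53 - 2) + E)*(26 - 22)) = 2030 + 2*((1/(53 - 2) - 194/13)*(26 - 22)) = 2030 + 2*((1/51 - 194/13)*4) = 2030 + 2*(-9881/663*4) = 2030 + 2*(-39524/663) = 2030 - 79048/663 = 1266842/663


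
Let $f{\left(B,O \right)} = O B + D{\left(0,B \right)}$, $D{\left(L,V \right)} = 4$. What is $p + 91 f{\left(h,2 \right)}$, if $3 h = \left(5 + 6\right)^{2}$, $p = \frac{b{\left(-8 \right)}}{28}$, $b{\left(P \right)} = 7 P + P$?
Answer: $\frac{161750}{21} \approx 7702.4$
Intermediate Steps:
$b{\left(P \right)} = 8 P$
$p = - \frac{16}{7}$ ($p = \frac{8 \left(-8\right)}{28} = \left(-64\right) \frac{1}{28} = - \frac{16}{7} \approx -2.2857$)
$h = \frac{121}{3}$ ($h = \frac{\left(5 + 6\right)^{2}}{3} = \frac{11^{2}}{3} = \frac{1}{3} \cdot 121 = \frac{121}{3} \approx 40.333$)
$f{\left(B,O \right)} = 4 + B O$ ($f{\left(B,O \right)} = O B + 4 = B O + 4 = 4 + B O$)
$p + 91 f{\left(h,2 \right)} = - \frac{16}{7} + 91 \left(4 + \frac{121}{3} \cdot 2\right) = - \frac{16}{7} + 91 \left(4 + \frac{242}{3}\right) = - \frac{16}{7} + 91 \cdot \frac{254}{3} = - \frac{16}{7} + \frac{23114}{3} = \frac{161750}{21}$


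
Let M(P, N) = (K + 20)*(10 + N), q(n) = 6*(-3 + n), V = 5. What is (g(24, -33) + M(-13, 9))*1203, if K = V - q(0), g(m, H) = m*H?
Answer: 30075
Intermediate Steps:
q(n) = -18 + 6*n
g(m, H) = H*m
K = 23 (K = 5 - (-18 + 6*0) = 5 - (-18 + 0) = 5 - 1*(-18) = 5 + 18 = 23)
M(P, N) = 430 + 43*N (M(P, N) = (23 + 20)*(10 + N) = 43*(10 + N) = 430 + 43*N)
(g(24, -33) + M(-13, 9))*1203 = (-33*24 + (430 + 43*9))*1203 = (-792 + (430 + 387))*1203 = (-792 + 817)*1203 = 25*1203 = 30075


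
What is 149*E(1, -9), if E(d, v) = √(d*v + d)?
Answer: 298*I*√2 ≈ 421.44*I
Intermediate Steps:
E(d, v) = √(d + d*v)
149*E(1, -9) = 149*√(1*(1 - 9)) = 149*√(1*(-8)) = 149*√(-8) = 149*(2*I*√2) = 298*I*√2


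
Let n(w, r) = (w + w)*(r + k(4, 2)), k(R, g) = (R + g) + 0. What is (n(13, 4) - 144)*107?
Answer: 12412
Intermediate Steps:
k(R, g) = R + g
n(w, r) = 2*w*(6 + r) (n(w, r) = (w + w)*(r + (4 + 2)) = (2*w)*(r + 6) = (2*w)*(6 + r) = 2*w*(6 + r))
(n(13, 4) - 144)*107 = (2*13*(6 + 4) - 144)*107 = (2*13*10 - 144)*107 = (260 - 144)*107 = 116*107 = 12412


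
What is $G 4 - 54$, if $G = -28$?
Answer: $-166$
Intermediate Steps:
$G 4 - 54 = \left(-28\right) 4 - 54 = -112 - 54 = -166$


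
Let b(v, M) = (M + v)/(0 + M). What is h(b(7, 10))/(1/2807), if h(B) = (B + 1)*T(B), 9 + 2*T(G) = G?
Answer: -5532597/200 ≈ -27663.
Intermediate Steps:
T(G) = -9/2 + G/2
b(v, M) = (M + v)/M
h(B) = (1 + B)*(-9/2 + B/2) (h(B) = (B + 1)*(-9/2 + B/2) = (1 + B)*(-9/2 + B/2))
h(b(7, 10))/(1/2807) = ((1 + (10 + 7)/10)*(-9 + (10 + 7)/10)/2)/(1/2807) = ((1 + (⅒)*17)*(-9 + (⅒)*17)/2)/(1/2807) = ((1 + 17/10)*(-9 + 17/10)/2)*2807 = ((½)*(27/10)*(-73/10))*2807 = -1971/200*2807 = -5532597/200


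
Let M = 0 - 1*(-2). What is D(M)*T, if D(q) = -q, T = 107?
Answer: -214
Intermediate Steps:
M = 2 (M = 0 + 2 = 2)
D(M)*T = -1*2*107 = -2*107 = -214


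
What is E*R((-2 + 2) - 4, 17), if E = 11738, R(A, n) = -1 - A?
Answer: 35214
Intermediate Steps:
E*R((-2 + 2) - 4, 17) = 11738*(-1 - ((-2 + 2) - 4)) = 11738*(-1 - (0 - 4)) = 11738*(-1 - 1*(-4)) = 11738*(-1 + 4) = 11738*3 = 35214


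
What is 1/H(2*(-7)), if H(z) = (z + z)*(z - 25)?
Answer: 1/1092 ≈ 0.00091575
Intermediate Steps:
H(z) = 2*z*(-25 + z) (H(z) = (2*z)*(-25 + z) = 2*z*(-25 + z))
1/H(2*(-7)) = 1/(2*(2*(-7))*(-25 + 2*(-7))) = 1/(2*(-14)*(-25 - 14)) = 1/(2*(-14)*(-39)) = 1/1092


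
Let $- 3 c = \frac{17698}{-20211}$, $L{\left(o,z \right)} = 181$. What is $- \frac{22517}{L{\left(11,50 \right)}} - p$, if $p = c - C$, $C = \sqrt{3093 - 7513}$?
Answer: $- \frac{1368476599}{10974573} + 2 i \sqrt{1105} \approx -124.7 + 66.483 i$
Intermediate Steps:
$c = \frac{17698}{60633}$ ($c = - \frac{17698 \frac{1}{-20211}}{3} = - \frac{17698 \left(- \frac{1}{20211}\right)}{3} = \left(- \frac{1}{3}\right) \left(- \frac{17698}{20211}\right) = \frac{17698}{60633} \approx 0.29189$)
$C = 2 i \sqrt{1105}$ ($C = \sqrt{-4420} = 2 i \sqrt{1105} \approx 66.483 i$)
$p = \frac{17698}{60633} - 2 i \sqrt{1105} \approx 0.29189 - 66.483 i$
$- \frac{22517}{L{\left(11,50 \right)}} - p = - \frac{22517}{181} - \left(\frac{17698}{60633} - 2 i \sqrt{1105}\right) = - \frac{1368476599}{10974573} + 2 i \sqrt{1105}$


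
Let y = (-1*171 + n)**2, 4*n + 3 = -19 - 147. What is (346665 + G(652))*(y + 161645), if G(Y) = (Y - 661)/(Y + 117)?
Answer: 55215313031394/769 ≈ 7.1802e+10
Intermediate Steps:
n = -169/4 (n = -3/4 + (-19 - 147)/4 = -3/4 + (1/4)*(-166) = -3/4 - 83/2 = -169/4 ≈ -42.250)
y = 727609/16 (y = (-1*171 - 169/4)**2 = (-171 - 169/4)**2 = (-853/4)**2 = 727609/16 ≈ 45476.)
G(Y) = (-661 + Y)/(117 + Y)
(346665 + G(652))*(y + 161645) = (346665 + (-661 + 652)/(117 + 652))*(727609/16 + 161645) = (346665 - 9/769)*(3313929/16) = (266585376/769)*(3313929/16) = 55215313031394/769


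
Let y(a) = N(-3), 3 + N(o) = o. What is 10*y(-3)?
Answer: -60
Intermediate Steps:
N(o) = -3 + o
y(a) = -6 (y(a) = -3 - 3 = -6)
10*y(-3) = 10*(-6) = -60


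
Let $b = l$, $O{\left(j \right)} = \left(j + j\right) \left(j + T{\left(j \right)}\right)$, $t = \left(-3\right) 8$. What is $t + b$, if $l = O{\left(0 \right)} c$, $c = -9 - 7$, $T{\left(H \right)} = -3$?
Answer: $-24$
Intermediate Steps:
$t = -24$
$c = -16$ ($c = -9 - 7 = -16$)
$O{\left(j \right)} = 2 j \left(-3 + j\right)$ ($O{\left(j \right)} = \left(j + j\right) \left(j - 3\right) = 2 j \left(-3 + j\right)$)
$l = 0$ ($l = 2 \cdot 0 \left(-3 + 0\right) \left(-16\right) = 2 \cdot 0 \left(-3\right) \left(-16\right) = 0 \left(-16\right) = 0$)
$b = 0$
$t + b = -24 + 0 = -24$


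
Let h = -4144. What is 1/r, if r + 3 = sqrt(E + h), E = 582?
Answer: -3/3571 - I*sqrt(3562)/3571 ≈ -0.0008401 - 0.016713*I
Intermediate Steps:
r = -3 + I*sqrt(3562) (r = -3 + sqrt(582 - 4144) = -3 + sqrt(-3562) = -3 + I*sqrt(3562) ≈ -3.0 + 59.682*I)
1/r = 1/(-3 + I*sqrt(3562))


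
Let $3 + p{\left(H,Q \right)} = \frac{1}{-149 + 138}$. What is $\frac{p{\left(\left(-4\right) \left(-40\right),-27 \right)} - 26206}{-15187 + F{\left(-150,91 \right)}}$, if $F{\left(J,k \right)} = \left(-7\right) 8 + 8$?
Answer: $\frac{57660}{33517} \approx 1.7203$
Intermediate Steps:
$p{\left(H,Q \right)} = - \frac{34}{11}$ ($p{\left(H,Q \right)} = -3 + \frac{1}{-149 + 138} = -3 + \frac{1}{-11} = -3 - \frac{1}{11} = - \frac{34}{11}$)
$F{\left(J,k \right)} = -48$ ($F{\left(J,k \right)} = -56 + 8 = -48$)
$\frac{p{\left(\left(-4\right) \left(-40\right),-27 \right)} - 26206}{-15187 + F{\left(-150,91 \right)}} = \frac{- \frac{34}{11} - 26206}{-15187 - 48} = - \frac{288300}{11 \left(-15235\right)} = \left(- \frac{288300}{11}\right) \left(- \frac{1}{15235}\right) = \frac{57660}{33517}$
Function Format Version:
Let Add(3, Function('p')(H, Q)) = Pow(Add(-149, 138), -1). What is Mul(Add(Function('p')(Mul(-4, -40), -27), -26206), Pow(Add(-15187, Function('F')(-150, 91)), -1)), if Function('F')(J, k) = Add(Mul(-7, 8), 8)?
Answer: Rational(57660, 33517) ≈ 1.7203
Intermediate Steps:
Function('p')(H, Q) = Rational(-34, 11) (Function('p')(H, Q) = Add(-3, Pow(Add(-149, 138), -1)) = Add(-3, Pow(-11, -1)) = Add(-3, Rational(-1, 11)) = Rational(-34, 11))
Function('F')(J, k) = -48 (Function('F')(J, k) = Add(-56, 8) = -48)
Mul(Add(Function('p')(Mul(-4, -40), -27), -26206), Pow(Add(-15187, Function('F')(-150, 91)), -1)) = Mul(Add(Rational(-34, 11), -26206), Pow(Add(-15187, -48), -1)) = Mul(Rational(-288300, 11), Pow(-15235, -1)) = Mul(Rational(-288300, 11), Rational(-1, 15235)) = Rational(57660, 33517)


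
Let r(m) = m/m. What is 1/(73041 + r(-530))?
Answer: 1/73042 ≈ 1.3691e-5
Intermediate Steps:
r(m) = 1
1/(73041 + r(-530)) = 1/(73041 + 1) = 1/73042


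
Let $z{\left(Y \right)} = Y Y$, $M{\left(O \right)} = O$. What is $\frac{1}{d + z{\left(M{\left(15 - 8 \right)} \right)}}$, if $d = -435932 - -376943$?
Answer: $- \frac{1}{58940} \approx -1.6966 \cdot 10^{-5}$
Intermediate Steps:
$z{\left(Y \right)} = Y^{2}$
$d = -58989$ ($d = -435932 + 376943 = -58989$)
$\frac{1}{d + z{\left(M{\left(15 - 8 \right)} \right)}} = \frac{1}{-58989 + \left(15 - 8\right)^{2}} = \frac{1}{-58989 + 7^{2}} = \frac{1}{-58989 + 49} = \frac{1}{-58940} = - \frac{1}{58940}$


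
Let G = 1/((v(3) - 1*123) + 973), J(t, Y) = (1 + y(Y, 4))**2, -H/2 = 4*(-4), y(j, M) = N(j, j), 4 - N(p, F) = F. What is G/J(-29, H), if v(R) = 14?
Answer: 1/629856 ≈ 1.5877e-6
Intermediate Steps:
N(p, F) = 4 - F
y(j, M) = 4 - j
H = 32 (H = -8*(-4) = -2*(-16) = 32)
J(t, Y) = (5 - Y)**2 (J(t, Y) = (1 + (4 - Y))**2 = (5 - Y)**2)
G = 1/864 (G = 1/((14 - 1*123) + 973) = 1/((14 - 123) + 973) = 1/(-109 + 973) = 1/864 ≈ 0.0011574)
G/J(-29, H) = 1/(864*((-5 + 32)**2)) = 1/(864*(27**2)) = (1/864)/729 = (1/864)*(1/729) = 1/629856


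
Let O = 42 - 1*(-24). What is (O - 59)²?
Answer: 49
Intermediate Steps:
O = 66 (O = 42 + 24 = 66)
(O - 59)² = (66 - 59)² = 7² = 49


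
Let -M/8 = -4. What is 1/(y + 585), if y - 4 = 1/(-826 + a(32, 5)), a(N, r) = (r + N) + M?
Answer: 757/445872 ≈ 0.0016978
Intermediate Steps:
M = 32 (M = -8*(-4) = 32)
a(N, r) = 32 + N + r (a(N, r) = (r + N) + 32 = (N + r) + 32 = 32 + N + r)
y = 3027/757 (y = 4 + 1/(-826 + (32 + 32 + 5)) = 4 + 1/(-826 + 69) = 4 + 1/(-757) = 4 - 1/757 = 3027/757 ≈ 3.9987)
1/(y + 585) = 1/(3027/757 + 585) = 1/(445872/757) = 757/445872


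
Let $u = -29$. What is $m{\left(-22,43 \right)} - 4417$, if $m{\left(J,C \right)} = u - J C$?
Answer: $-3500$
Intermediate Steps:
$m{\left(J,C \right)} = -29 - C J$ ($m{\left(J,C \right)} = -29 - J C = -29 - C J$)
$m{\left(-22,43 \right)} - 4417 = \left(-29 - 43 \left(-22\right)\right) - 4417 = \left(-29 + 946\right) - 4417 = 917 - 4417 = -3500$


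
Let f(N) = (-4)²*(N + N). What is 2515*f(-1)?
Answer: -80480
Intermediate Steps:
f(N) = 32*N (f(N) = 16*(2*N) = 32*N)
2515*f(-1) = 2515*(32*(-1)) = 2515*(-32) = -80480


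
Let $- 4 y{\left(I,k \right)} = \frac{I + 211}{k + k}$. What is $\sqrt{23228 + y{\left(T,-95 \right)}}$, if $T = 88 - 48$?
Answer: $\frac{\sqrt{3354170890}}{380} \approx 152.41$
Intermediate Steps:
$T = 40$
$y{\left(I,k \right)} = - \frac{211 + I}{8 k}$ ($y{\left(I,k \right)} = - \frac{\left(I + 211\right) \frac{1}{k + k}}{4} = - \frac{\left(211 + I\right) \frac{1}{2 k}}{4} = - \frac{\frac{1}{2} \frac{1}{k} \left(211 + I\right)}{4} = - \frac{211 + I}{8 k}$)
$\sqrt{23228 + y{\left(T,-95 \right)}} = \sqrt{23228 + \frac{-211 - 40}{8 \left(-95\right)}} = \sqrt{23228 + \frac{1}{8} \left(- \frac{1}{95}\right) \left(-211 - 40\right)} = \sqrt{23228 + \frac{1}{8} \left(- \frac{1}{95}\right) \left(-251\right)} = \sqrt{23228 + \frac{251}{760}} = \sqrt{\frac{17653531}{760}} = \frac{\sqrt{3354170890}}{380}$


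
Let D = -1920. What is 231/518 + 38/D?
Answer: 15137/35520 ≈ 0.42615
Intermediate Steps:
231/518 + 38/D = 231/518 + 38/(-1920) = 231*(1/518) + 38*(-1/1920) = 33/74 - 19/960 = 15137/35520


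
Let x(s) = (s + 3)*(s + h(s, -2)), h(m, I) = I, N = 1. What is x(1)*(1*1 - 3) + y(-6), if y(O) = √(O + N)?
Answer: 8 + I*√5 ≈ 8.0 + 2.2361*I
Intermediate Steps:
y(O) = √(1 + O) (y(O) = √(O + 1) = √(1 + O))
x(s) = (-2 + s)*(3 + s) (x(s) = (s + 3)*(s - 2) = (3 + s)*(-2 + s) = (-2 + s)*(3 + s))
x(1)*(1*1 - 3) + y(-6) = (-6 + 1 + 1²)*(1*1 - 3) + √(1 - 6) = (-6 + 1 + 1)*(1 - 3) + √(-5) = -4*(-2) + I*√5 = 8 + I*√5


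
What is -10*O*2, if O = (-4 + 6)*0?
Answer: 0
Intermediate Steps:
O = 0 (O = 2*0 = 0)
-10*O*2 = -10*0*2 = 0*2 = 0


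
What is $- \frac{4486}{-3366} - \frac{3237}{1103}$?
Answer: $- \frac{2973842}{1856349} \approx -1.602$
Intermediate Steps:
$- \frac{4486}{-3366} - \frac{3237}{1103} = \left(-4486\right) \left(- \frac{1}{3366}\right) - \frac{3237}{1103} = \frac{2243}{1683} - \frac{3237}{1103} = - \frac{2973842}{1856349}$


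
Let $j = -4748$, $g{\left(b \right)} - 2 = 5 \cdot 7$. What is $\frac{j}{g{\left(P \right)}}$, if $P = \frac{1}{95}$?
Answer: $- \frac{4748}{37} \approx -128.32$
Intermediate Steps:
$P = \frac{1}{95} \approx 0.010526$
$g{\left(b \right)} = 37$ ($g{\left(b \right)} = 2 + 5 \cdot 7 = 2 + 35 = 37$)
$\frac{j}{g{\left(P \right)}} = - \frac{4748}{37}$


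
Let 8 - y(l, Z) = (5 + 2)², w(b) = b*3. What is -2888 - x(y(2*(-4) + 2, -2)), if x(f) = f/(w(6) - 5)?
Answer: -37503/13 ≈ -2884.8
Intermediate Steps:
w(b) = 3*b
y(l, Z) = -41 (y(l, Z) = 8 - (5 + 2)² = 8 - 1*7² = 8 - 1*49 = 8 - 49 = -41)
x(f) = f/13 (x(f) = f/(3*6 - 5) = f/(18 - 5) = f/13)
-2888 - x(y(2*(-4) + 2, -2)) = -2888 - (-41)/13 = -2888 - 1*(-41/13) = -2888 + 41/13 = -37503/13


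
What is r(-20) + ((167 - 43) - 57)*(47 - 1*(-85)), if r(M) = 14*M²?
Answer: 14444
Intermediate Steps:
r(-20) + ((167 - 43) - 57)*(47 - 1*(-85)) = 14*(-20)² + ((167 - 43) - 57)*(47 - 1*(-85)) = 14*400 + (124 - 57)*(47 + 85) = 5600 + 67*132 = 5600 + 8844 = 14444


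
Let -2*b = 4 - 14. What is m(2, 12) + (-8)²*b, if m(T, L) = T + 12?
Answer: 334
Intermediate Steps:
m(T, L) = 12 + T
b = 5 (b = -(4 - 14)/2 = -½*(-10) = 5)
m(2, 12) + (-8)²*b = (12 + 2) + (-8)²*5 = 14 + 64*5 = 14 + 320 = 334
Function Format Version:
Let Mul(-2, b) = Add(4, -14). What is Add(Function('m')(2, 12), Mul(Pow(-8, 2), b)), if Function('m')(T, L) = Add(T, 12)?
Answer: 334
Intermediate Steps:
Function('m')(T, L) = Add(12, T)
b = 5 (b = Mul(Rational(-1, 2), Add(4, -14)) = Mul(Rational(-1, 2), -10) = 5)
Add(Function('m')(2, 12), Mul(Pow(-8, 2), b)) = Add(Add(12, 2), Mul(Pow(-8, 2), 5)) = Add(14, Mul(64, 5)) = Add(14, 320) = 334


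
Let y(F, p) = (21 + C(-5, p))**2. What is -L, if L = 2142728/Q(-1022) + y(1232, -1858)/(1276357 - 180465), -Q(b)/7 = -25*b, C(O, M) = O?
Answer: 5990185428/500000725 ≈ 11.980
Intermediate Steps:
y(F, p) = 256 (y(F, p) = (21 - 5)**2 = 16**2 = 256)
Q(b) = 175*b (Q(b) = -(-175)*b = 175*b)
L = -5990185428/500000725 (L = 2142728/((175*(-1022))) + 256/(1276357 - 180465) = 2142728/(-178850) + 256/1095892 = 2142728*(-1/178850) + 256*(1/1095892) = -153052/12775 + 64/273973 = -5990185428/500000725 ≈ -11.980)
-L = -1*(-5990185428/500000725) = 5990185428/500000725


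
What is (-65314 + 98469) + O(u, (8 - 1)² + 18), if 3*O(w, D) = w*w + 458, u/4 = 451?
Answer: 1118113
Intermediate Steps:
u = 1804 (u = 4*451 = 1804)
O(w, D) = 458/3 + w²/3 (O(w, D) = (w*w + 458)/3 = (w² + 458)/3 = (458 + w²)/3 = 458/3 + w²/3)
(-65314 + 98469) + O(u, (8 - 1)² + 18) = (-65314 + 98469) + (458/3 + (⅓)*1804²) = 33155 + (458/3 + (⅓)*3254416) = 33155 + (458/3 + 3254416/3) = 33155 + 1084958 = 1118113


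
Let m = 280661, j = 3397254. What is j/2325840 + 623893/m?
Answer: 400758666669/108795430040 ≈ 3.6836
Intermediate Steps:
j/2325840 + 623893/m = 3397254/2325840 + 623893/280661 = 3397254*(1/2325840) + 623893*(1/280661) = 566209/387640 + 623893/280661 = 400758666669/108795430040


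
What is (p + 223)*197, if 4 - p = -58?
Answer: 56145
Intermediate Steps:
p = 62 (p = 4 - 1*(-58) = 4 + 58 = 62)
(p + 223)*197 = (62 + 223)*197 = 285*197 = 56145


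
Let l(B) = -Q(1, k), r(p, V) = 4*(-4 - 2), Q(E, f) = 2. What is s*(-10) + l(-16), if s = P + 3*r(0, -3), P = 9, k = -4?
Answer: 628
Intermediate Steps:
r(p, V) = -24 (r(p, V) = 4*(-6) = -24)
s = -63 (s = 9 + 3*(-24) = 9 - 72 = -63)
l(B) = -2 (l(B) = -1*2 = -2)
s*(-10) + l(-16) = -63*(-10) - 2 = 630 - 2 = 628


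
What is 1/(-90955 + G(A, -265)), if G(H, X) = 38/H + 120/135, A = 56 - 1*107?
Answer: -153/13916093 ≈ -1.0994e-5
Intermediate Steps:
A = -51 (A = 56 - 107 = -51)
G(H, X) = 8/9 + 38/H (G(H, X) = 38/H + 120*(1/135) = 38/H + 8/9 = 8/9 + 38/H)
1/(-90955 + G(A, -265)) = 1/(-90955 + (8/9 + 38/(-51))) = 1/(-90955 + (8/9 + 38*(-1/51))) = 1/(-90955 + (8/9 - 38/51)) = 1/(-90955 + 22/153) = 1/(-13916093/153) = -153/13916093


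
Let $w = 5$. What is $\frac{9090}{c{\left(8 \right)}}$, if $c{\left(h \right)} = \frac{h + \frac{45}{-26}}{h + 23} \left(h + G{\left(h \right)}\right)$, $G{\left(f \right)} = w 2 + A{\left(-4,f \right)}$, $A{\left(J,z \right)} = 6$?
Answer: $\frac{610545}{326} \approx 1872.8$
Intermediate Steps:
$G{\left(f \right)} = 16$ ($G{\left(f \right)} = 5 \cdot 2 + 6 = 10 + 6 = 16$)
$c{\left(h \right)} = \frac{\left(16 + h\right) \left(- \frac{45}{26} + h\right)}{23 + h}$ ($c{\left(h \right)} = \frac{h + \frac{45}{-26}}{h + 23} \left(h + 16\right) = \frac{h + 45 \left(- \frac{1}{26}\right)}{23 + h} \left(16 + h\right) = \frac{h - \frac{45}{26}}{23 + h} \left(16 + h\right) = \frac{- \frac{45}{26} + h}{23 + h} \left(16 + h\right) = \frac{\left(16 + h\right) \left(- \frac{45}{26} + h\right)}{23 + h}$)
$\frac{9090}{c{\left(8 \right)}} = \frac{9090}{\frac{1}{26} \frac{1}{23 + 8} \left(-720 + 26 \cdot 8^{2} + 371 \cdot 8\right)} = \frac{9090}{\frac{1}{26} \cdot \frac{1}{31} \left(-720 + 26 \cdot 64 + 2968\right)} = \frac{9090}{\frac{1}{26} \cdot \frac{1}{31} \left(-720 + 1664 + 2968\right)} = \frac{9090}{\frac{1}{26} \cdot \frac{1}{31} \cdot 3912} = \frac{9090}{\frac{1956}{403}} = 9090 \cdot \frac{403}{1956} = \frac{610545}{326}$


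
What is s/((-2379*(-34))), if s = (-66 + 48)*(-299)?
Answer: 69/1037 ≈ 0.066538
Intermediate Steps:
s = 5382 (s = -18*(-299) = 5382)
s/((-2379*(-34))) = 5382/((-2379*(-34))) = 5382/80886 = 5382*(1/80886) = 69/1037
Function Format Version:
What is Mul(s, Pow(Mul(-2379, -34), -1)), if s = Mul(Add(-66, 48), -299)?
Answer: Rational(69, 1037) ≈ 0.066538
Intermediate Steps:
s = 5382 (s = Mul(-18, -299) = 5382)
Mul(s, Pow(Mul(-2379, -34), -1)) = Mul(5382, Pow(Mul(-2379, -34), -1)) = Mul(5382, Pow(80886, -1)) = Mul(5382, Rational(1, 80886)) = Rational(69, 1037)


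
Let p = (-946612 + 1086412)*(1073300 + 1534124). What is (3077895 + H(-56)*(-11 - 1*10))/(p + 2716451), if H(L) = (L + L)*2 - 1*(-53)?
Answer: 3081486/364520591651 ≈ 8.4535e-6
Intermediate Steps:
p = 364517875200 (p = 139800*2607424 = 364517875200)
H(L) = 53 + 4*L (H(L) = (2*L)*2 + 53 = 4*L + 53 = 53 + 4*L)
(3077895 + H(-56)*(-11 - 1*10))/(p + 2716451) = (3077895 + (53 + 4*(-56))*(-11 - 1*10))/(364517875200 + 2716451) = (3077895 + (53 - 224)*(-11 - 10))/364520591651 = (3077895 - 171*(-21))*(1/364520591651) = (3077895 + 3591)*(1/364520591651) = 3081486*(1/364520591651) = 3081486/364520591651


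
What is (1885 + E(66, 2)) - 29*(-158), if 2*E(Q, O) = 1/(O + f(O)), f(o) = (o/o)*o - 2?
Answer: 25869/4 ≈ 6467.3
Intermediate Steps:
f(o) = -2 + o (f(o) = 1*o - 2 = o - 2 = -2 + o)
E(Q, O) = 1/(2*(-2 + 2*O)) (E(Q, O) = 1/(2*(O + (-2 + O))) = 1/(2*(-2 + 2*O)))
(1885 + E(66, 2)) - 29*(-158) = (1885 + 1/(4*(-1 + 2))) - 29*(-158) = (1885 + (1/4)/1) + 4582 = (1885 + (1/4)*1) + 4582 = (1885 + 1/4) + 4582 = 7541/4 + 4582 = 25869/4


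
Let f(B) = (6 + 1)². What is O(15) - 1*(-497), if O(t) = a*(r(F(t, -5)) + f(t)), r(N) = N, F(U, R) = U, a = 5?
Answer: 817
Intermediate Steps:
f(B) = 49 (f(B) = 7² = 49)
O(t) = 245 + 5*t (O(t) = 5*(t + 49) = 5*(49 + t) = 245 + 5*t)
O(15) - 1*(-497) = (245 + 5*15) - 1*(-497) = (245 + 75) + 497 = 320 + 497 = 817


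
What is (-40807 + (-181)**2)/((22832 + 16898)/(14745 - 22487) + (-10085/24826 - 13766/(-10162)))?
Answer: 3928792983575796/2042680181707 ≈ 1923.4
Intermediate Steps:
(-40807 + (-181)**2)/((22832 + 16898)/(14745 - 22487) + (-10085/24826 - 13766/(-10162))) = (-40807 + 32761)/(39730/(-7742) + (-10085*1/24826 - 13766*(-1/10162))) = -8046/(39730*(-1/7742) + (-10085/24826 + 6883/5081)) = -8046/(-19865/3871 + 119635473/126140906) = -8046/(-2042680181707/488291447126) = -8046*(-488291447126/2042680181707) = 3928792983575796/2042680181707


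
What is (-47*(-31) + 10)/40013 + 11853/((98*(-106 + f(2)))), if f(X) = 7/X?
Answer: -459538074/401930585 ≈ -1.1433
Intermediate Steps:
(-47*(-31) + 10)/40013 + 11853/((98*(-106 + f(2)))) = (-47*(-31) + 10)/40013 + 11853/((98*(-106 + 7/2))) = (1457 + 10)*(1/40013) + 11853/((98*(-106 + 7*(½)))) = 1467*(1/40013) + 11853/((98*(-106 + 7/2))) = 1467/40013 + 11853/((98*(-205/2))) = 1467/40013 + 11853/(-10045) = 1467/40013 + 11853*(-1/10045) = 1467/40013 - 11853/10045 = -459538074/401930585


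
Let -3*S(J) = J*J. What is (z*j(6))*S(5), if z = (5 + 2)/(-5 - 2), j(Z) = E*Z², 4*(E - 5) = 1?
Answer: 1575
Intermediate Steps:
E = 21/4 (E = 5 + (¼)*1 = 5 + ¼ = 21/4 ≈ 5.2500)
S(J) = -J²/3 (S(J) = -J*J/3 = -J²/3)
j(Z) = 21*Z²/4
z = -1 (z = 7/(-7) = 7*(-⅐) = -1)
(z*j(6))*S(5) = (-21*6²/4)*(-⅓*5²) = (-21*36/4)*(-⅓*25) = -1*189*(-25/3) = -189*(-25/3) = 1575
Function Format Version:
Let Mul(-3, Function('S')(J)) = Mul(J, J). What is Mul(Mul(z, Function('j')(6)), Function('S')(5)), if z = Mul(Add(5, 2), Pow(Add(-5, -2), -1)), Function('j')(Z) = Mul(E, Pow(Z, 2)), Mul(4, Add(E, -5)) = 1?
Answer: 1575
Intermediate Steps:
E = Rational(21, 4) (E = Add(5, Mul(Rational(1, 4), 1)) = Add(5, Rational(1, 4)) = Rational(21, 4) ≈ 5.2500)
Function('S')(J) = Mul(Rational(-1, 3), Pow(J, 2)) (Function('S')(J) = Mul(Rational(-1, 3), Mul(J, J)) = Mul(Rational(-1, 3), Pow(J, 2)))
Function('j')(Z) = Mul(Rational(21, 4), Pow(Z, 2))
z = -1 (z = Mul(7, Pow(-7, -1)) = Mul(7, Rational(-1, 7)) = -1)
Mul(Mul(z, Function('j')(6)), Function('S')(5)) = Mul(Mul(-1, Mul(Rational(21, 4), Pow(6, 2))), Mul(Rational(-1, 3), Pow(5, 2))) = Mul(Mul(-1, Mul(Rational(21, 4), 36)), Mul(Rational(-1, 3), 25)) = Mul(Mul(-1, 189), Rational(-25, 3)) = Mul(-189, Rational(-25, 3)) = 1575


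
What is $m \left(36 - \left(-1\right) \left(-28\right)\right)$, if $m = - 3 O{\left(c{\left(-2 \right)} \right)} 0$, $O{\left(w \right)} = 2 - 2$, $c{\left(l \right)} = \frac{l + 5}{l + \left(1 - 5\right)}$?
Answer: $0$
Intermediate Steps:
$c{\left(l \right)} = \frac{5 + l}{-4 + l}$ ($c{\left(l \right)} = \frac{5 + l}{l + \left(1 - 5\right)} = \frac{5 + l}{l - 4} = \frac{5 + l}{-4 + l}$)
$O{\left(w \right)} = 0$
$m = 0$ ($m = \left(-3\right) 0 \cdot 0 = 0 \cdot 0 = 0$)
$m \left(36 - \left(-1\right) \left(-28\right)\right) = 0 \left(36 - \left(-1\right) \left(-28\right)\right) = 0 \left(36 - 28\right) = 0 \cdot 8 = 0$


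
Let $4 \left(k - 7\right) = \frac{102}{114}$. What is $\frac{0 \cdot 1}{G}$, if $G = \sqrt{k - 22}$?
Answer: $0$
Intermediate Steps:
$k = \frac{549}{76}$ ($k = 7 + \frac{102 \cdot \frac{1}{114}}{4} = 7 + \frac{1}{4} \cdot \frac{17}{19} = 7 + \frac{17}{76} = \frac{549}{76} \approx 7.2237$)
$G = \frac{i \sqrt{21337}}{38}$ ($G = \sqrt{\frac{549}{76} - 22} = \sqrt{- \frac{1123}{76}} = \frac{i \sqrt{21337}}{38} \approx 3.844 i$)
$\frac{0 \cdot 1}{G} = \frac{0 \cdot 1}{\frac{1}{38} i \sqrt{21337}} = 0 \left(- \frac{2 i \sqrt{21337}}{1123}\right) = 0$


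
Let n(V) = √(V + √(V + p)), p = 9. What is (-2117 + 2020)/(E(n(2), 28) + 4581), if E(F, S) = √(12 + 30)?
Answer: -148119/6995173 + 97*√42/20985519 ≈ -0.021145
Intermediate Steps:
n(V) = √(V + √(9 + V)) (n(V) = √(V + √(V + 9)) = √(V + √(9 + V)))
E(F, S) = √42
(-2117 + 2020)/(E(n(2), 28) + 4581) = (-2117 + 2020)/(√42 + 4581) = -97/(4581 + √42)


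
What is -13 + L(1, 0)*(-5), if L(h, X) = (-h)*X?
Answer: -13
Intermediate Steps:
L(h, X) = -X*h
-13 + L(1, 0)*(-5) = -13 - 1*0*1*(-5) = -13 + 0*(-5) = -13 + 0 = -13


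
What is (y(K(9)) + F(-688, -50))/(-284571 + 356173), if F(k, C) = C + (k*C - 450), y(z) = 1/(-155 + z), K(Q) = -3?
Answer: 5356199/11313116 ≈ 0.47345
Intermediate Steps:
F(k, C) = -450 + C + C*k (F(k, C) = C + (C*k - 450) = C + (-450 + C*k) = -450 + C + C*k)
(y(K(9)) + F(-688, -50))/(-284571 + 356173) = (1/(-155 - 3) + (-450 - 50 - 50*(-688)))/(-284571 + 356173) = (1/(-158) + (-450 - 50 + 34400))/71602 = (-1/158 + 33900)*(1/71602) = (5356199/158)*(1/71602) = 5356199/11313116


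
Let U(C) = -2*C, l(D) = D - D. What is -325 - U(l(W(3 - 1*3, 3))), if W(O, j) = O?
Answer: -325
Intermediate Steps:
l(D) = 0
-325 - U(l(W(3 - 1*3, 3))) = -325 - (-2)*0 = -325 - 1*0 = -325 + 0 = -325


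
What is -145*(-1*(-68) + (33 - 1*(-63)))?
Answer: -23780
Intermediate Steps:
-145*(-1*(-68) + (33 - 1*(-63))) = -145*(68 + (33 + 63)) = -145*(68 + 96) = -145*164 = -23780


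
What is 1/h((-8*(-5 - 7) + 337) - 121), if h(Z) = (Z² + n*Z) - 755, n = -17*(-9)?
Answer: 1/144325 ≈ 6.9288e-6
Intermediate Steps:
n = 153
h(Z) = -755 + Z² + 153*Z (h(Z) = (Z² + 153*Z) - 755 = -755 + Z² + 153*Z)
1/h((-8*(-5 - 7) + 337) - 121) = 1/(-755 + ((-8*(-5 - 7) + 337) - 121)² + 153*((-8*(-5 - 7) + 337) - 121)) = 1/(-755 + ((-8*(-12) + 337) - 121)² + 153*((-8*(-12) + 337) - 121)) = 1/(-755 + ((96 + 337) - 121)² + 153*((96 + 337) - 121)) = 1/(-755 + (433 - 121)² + 153*(433 - 121)) = 1/(-755 + 312² + 153*312) = 1/(-755 + 97344 + 47736) = 1/144325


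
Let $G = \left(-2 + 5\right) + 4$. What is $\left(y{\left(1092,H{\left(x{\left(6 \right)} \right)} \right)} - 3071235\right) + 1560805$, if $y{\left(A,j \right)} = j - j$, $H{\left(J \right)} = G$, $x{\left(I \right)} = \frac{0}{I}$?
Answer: $-1510430$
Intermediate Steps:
$x{\left(I \right)} = 0$
$G = 7$ ($G = 3 + 4 = 7$)
$H{\left(J \right)} = 7$
$y{\left(A,j \right)} = 0$
$\left(y{\left(1092,H{\left(x{\left(6 \right)} \right)} \right)} - 3071235\right) + 1560805 = \left(0 - 3071235\right) + 1560805 = -3071235 + 1560805 = -1510430$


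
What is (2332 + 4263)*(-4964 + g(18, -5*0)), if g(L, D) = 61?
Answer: -32335285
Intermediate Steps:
(2332 + 4263)*(-4964 + g(18, -5*0)) = (2332 + 4263)*(-4964 + 61) = 6595*(-4903) = -32335285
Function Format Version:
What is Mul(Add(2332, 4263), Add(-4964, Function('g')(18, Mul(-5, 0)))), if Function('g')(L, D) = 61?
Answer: -32335285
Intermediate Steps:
Mul(Add(2332, 4263), Add(-4964, Function('g')(18, Mul(-5, 0)))) = Mul(Add(2332, 4263), Add(-4964, 61)) = Mul(6595, -4903) = -32335285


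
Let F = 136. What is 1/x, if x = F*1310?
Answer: 1/178160 ≈ 5.6129e-6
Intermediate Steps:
x = 178160 (x = 136*1310 = 178160)
1/x = 1/178160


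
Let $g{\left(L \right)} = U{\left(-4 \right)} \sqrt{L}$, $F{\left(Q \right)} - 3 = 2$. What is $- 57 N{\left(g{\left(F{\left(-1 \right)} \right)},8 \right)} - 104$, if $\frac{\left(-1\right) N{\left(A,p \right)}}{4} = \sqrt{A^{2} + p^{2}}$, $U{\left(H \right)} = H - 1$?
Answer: $-104 + 684 \sqrt{21} \approx 3030.5$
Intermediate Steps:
$F{\left(Q \right)} = 5$ ($F{\left(Q \right)} = 3 + 2 = 5$)
$U{\left(H \right)} = -1 + H$ ($U{\left(H \right)} = H - 1 = -1 + H$)
$g{\left(L \right)} = - 5 \sqrt{L}$ ($g{\left(L \right)} = \left(-1 - 4\right) \sqrt{L} = - 5 \sqrt{L}$)
$N{\left(A,p \right)} = - 4 \sqrt{A^{2} + p^{2}}$
$- 57 N{\left(g{\left(F{\left(-1 \right)} \right)},8 \right)} - 104 = - 57 \left(- 4 \sqrt{\left(- 5 \sqrt{5}\right)^{2} + 8^{2}}\right) - 104 = - 57 \left(- 4 \sqrt{125 + 64}\right) - 104 = - 57 \left(- 4 \sqrt{189}\right) - 104 = - 57 \left(- 4 \cdot 3 \sqrt{21}\right) - 104 = - 57 \left(- 12 \sqrt{21}\right) - 104 = 684 \sqrt{21} - 104 = -104 + 684 \sqrt{21}$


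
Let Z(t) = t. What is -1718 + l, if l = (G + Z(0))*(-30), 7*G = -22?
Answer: -11366/7 ≈ -1623.7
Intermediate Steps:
G = -22/7 (G = (⅐)*(-22) = -22/7 ≈ -3.1429)
l = 660/7 (l = (-22/7 + 0)*(-30) = -22/7*(-30) = 660/7 ≈ 94.286)
-1718 + l = -1718 + 660/7 = -11366/7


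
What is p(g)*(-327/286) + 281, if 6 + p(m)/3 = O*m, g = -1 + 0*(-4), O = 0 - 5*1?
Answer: 81347/286 ≈ 284.43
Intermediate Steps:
O = -5 (O = 0 - 5 = -5)
g = -1 (g = -1 + 0 = -1)
p(m) = -18 - 15*m (p(m) = -18 + 3*(-5*m) = -18 - 15*m)
p(g)*(-327/286) + 281 = (-18 - 15*(-1))*(-327/286) + 281 = (-18 + 15)*(-327*1/286) + 281 = -3*(-327/286) + 281 = 981/286 + 281 = 81347/286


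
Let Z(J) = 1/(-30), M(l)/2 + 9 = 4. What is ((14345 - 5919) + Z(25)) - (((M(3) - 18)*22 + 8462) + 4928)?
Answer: -130441/30 ≈ -4348.0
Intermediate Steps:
M(l) = -10 (M(l) = -18 + 2*4 = -18 + 8 = -10)
Z(J) = -1/30
((14345 - 5919) + Z(25)) - (((M(3) - 18)*22 + 8462) + 4928) = ((14345 - 5919) - 1/30) - (((-10 - 18)*22 + 8462) + 4928) = (8426 - 1/30) - ((-28*22 + 8462) + 4928) = 252779/30 - ((-616 + 8462) + 4928) = 252779/30 - (7846 + 4928) = 252779/30 - 1*12774 = 252779/30 - 12774 = -130441/30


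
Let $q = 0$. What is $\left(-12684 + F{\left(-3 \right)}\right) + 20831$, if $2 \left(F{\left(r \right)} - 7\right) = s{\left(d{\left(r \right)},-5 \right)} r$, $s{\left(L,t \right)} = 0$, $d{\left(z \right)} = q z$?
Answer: $8154$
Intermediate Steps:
$d{\left(z \right)} = 0$ ($d{\left(z \right)} = 0 z = 0$)
$F{\left(r \right)} = 7$ ($F{\left(r \right)} = 7 + \frac{0 r}{2} = 7 + \frac{1}{2} \cdot 0 = 7 + 0 = 7$)
$\left(-12684 + F{\left(-3 \right)}\right) + 20831 = \left(-12684 + 7\right) + 20831 = -12677 + 20831 = 8154$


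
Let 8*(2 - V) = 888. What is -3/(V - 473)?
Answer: 1/194 ≈ 0.0051546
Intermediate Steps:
V = -109 (V = 2 - ⅛*888 = 2 - 111 = -109)
-3/(V - 473) = -3/(-109 - 473) = -3/(-582) = -3*(-1/582) = 1/194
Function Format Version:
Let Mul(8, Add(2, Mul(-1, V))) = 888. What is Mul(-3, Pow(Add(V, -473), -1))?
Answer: Rational(1, 194) ≈ 0.0051546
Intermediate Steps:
V = -109 (V = Add(2, Mul(Rational(-1, 8), 888)) = Add(2, -111) = -109)
Mul(-3, Pow(Add(V, -473), -1)) = Mul(-3, Pow(Add(-109, -473), -1)) = Mul(-3, Pow(-582, -1)) = Mul(-3, Rational(-1, 582)) = Rational(1, 194)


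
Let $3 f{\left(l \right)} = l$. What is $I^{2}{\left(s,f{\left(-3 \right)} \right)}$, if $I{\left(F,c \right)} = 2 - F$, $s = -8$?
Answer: $100$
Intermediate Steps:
$f{\left(l \right)} = \frac{l}{3}$
$I^{2}{\left(s,f{\left(-3 \right)} \right)} = \left(2 - -8\right)^{2} = \left(2 + 8\right)^{2} = 10^{2} = 100$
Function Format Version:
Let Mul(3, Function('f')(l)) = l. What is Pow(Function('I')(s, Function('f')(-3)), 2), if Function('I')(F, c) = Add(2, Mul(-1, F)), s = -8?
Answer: 100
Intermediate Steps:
Function('f')(l) = Mul(Rational(1, 3), l)
Pow(Function('I')(s, Function('f')(-3)), 2) = Pow(Add(2, Mul(-1, -8)), 2) = Pow(Add(2, 8), 2) = Pow(10, 2) = 100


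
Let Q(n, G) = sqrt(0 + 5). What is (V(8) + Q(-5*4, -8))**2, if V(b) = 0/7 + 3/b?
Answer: 329/64 + 3*sqrt(5)/4 ≈ 6.8177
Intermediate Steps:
Q(n, G) = sqrt(5)
V(b) = 3/b (V(b) = 0*(1/7) + 3/b = 0 + 3/b = 3/b)
(V(8) + Q(-5*4, -8))**2 = (3/8 + sqrt(5))**2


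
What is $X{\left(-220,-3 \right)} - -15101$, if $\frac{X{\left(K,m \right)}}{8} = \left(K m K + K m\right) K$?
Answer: $254405501$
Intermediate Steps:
$X{\left(K,m \right)} = 8 K \left(K m + m K^{2}\right)$ ($X{\left(K,m \right)} = 8 \left(K m K + K m\right) K = 8 \left(m K^{2} + K m\right) K = 8 \left(K m + m K^{2}\right) K = 8 K \left(K m + m K^{2}\right)$)
$X{\left(-220,-3 \right)} - -15101 = 8 \left(-3\right) \left(-220\right)^{2} \left(1 - 220\right) - -15101 = 8 \left(-3\right) 48400 \left(-219\right) + 15101 = 254390400 + 15101 = 254405501$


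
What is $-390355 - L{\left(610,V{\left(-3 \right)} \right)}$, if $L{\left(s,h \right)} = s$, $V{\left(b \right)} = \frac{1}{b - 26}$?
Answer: $-390965$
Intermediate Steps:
$V{\left(b \right)} = \frac{1}{-26 + b}$
$-390355 - L{\left(610,V{\left(-3 \right)} \right)} = -390355 - 610 = -390965$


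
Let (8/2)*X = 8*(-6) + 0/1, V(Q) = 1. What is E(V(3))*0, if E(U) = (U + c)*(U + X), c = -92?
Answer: 0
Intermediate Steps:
X = -12 (X = (8*(-6) + 0/1)/4 = (-48 + 0*1)/4 = (-48 + 0)/4 = (¼)*(-48) = -12)
E(U) = (-92 + U)*(-12 + U) (E(U) = (U - 92)*(U - 12) = (-92 + U)*(-12 + U))
E(V(3))*0 = (1104 + 1² - 104*1)*0 = (1104 + 1 - 104)*0 = 1001*0 = 0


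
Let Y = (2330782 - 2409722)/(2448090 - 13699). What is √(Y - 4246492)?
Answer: 4*I*√1572863370152854062/2434391 ≈ 2060.7*I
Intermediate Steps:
Y = -78940/2434391 ≈ -0.032427
√(Y - 4246492) = √(-78940/2434391 - 4246492) = √(-10337621985312/2434391) = 4*I*√1572863370152854062/2434391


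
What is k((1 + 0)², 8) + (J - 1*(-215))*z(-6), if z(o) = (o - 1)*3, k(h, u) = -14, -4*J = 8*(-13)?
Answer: -5075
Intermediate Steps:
J = 26 (J = -2*(-13) = -¼*(-104) = 26)
z(o) = -3 + 3*o (z(o) = (-1 + o)*3 = -3 + 3*o)
k((1 + 0)², 8) + (J - 1*(-215))*z(-6) = -14 + (26 - 1*(-215))*(-3 + 3*(-6)) = -14 + (26 + 215)*(-3 - 18) = -14 + 241*(-21) = -14 - 5061 = -5075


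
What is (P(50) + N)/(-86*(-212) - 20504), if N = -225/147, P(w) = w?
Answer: -2375/111328 ≈ -0.021333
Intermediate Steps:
N = -75/49 (N = -225*1/147 = -75/49 ≈ -1.5306)
(P(50) + N)/(-86*(-212) - 20504) = (50 - 75/49)/(-86*(-212) - 20504) = 2375/(49*(18232 - 20504)) = (2375/49)/(-2272) = (2375/49)*(-1/2272) = -2375/111328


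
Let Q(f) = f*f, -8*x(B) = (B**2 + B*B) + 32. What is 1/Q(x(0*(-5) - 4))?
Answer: 1/64 ≈ 0.015625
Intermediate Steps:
x(B) = -4 - B**2/4 (x(B) = -((B**2 + B*B) + 32)/8 = -((B**2 + B**2) + 32)/8 = -(2*B**2 + 32)/8 = -(32 + 2*B**2)/8 = -4 - B**2/4)
Q(f) = f**2
1/Q(x(0*(-5) - 4)) = 1/((-4 - (0*(-5) - 4)**2/4)**2) = 1/((-4 - (0 - 4)**2/4)**2) = 1/((-4 - 1/4*(-4)**2)**2) = 1/((-4 - 1/4*16)**2) = 1/((-4 - 4)**2) = 1/((-8)**2) = 1/64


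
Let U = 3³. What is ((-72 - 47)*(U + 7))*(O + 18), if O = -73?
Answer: 222530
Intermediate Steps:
U = 27
((-72 - 47)*(U + 7))*(O + 18) = ((-72 - 47)*(27 + 7))*(-73 + 18) = -119*34*(-55) = -4046*(-55) = 222530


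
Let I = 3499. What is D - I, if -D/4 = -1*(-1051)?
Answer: -7703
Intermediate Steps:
D = -4204 (D = -(-4)*(-1051) = -4*1051 = -4204)
D - I = -4204 - 1*3499 = -4204 - 3499 = -7703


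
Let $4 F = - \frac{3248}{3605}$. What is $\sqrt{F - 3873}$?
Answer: $\frac{i \sqrt{1027276165}}{515} \approx 62.235 i$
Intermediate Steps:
$F = - \frac{116}{515}$ ($F = \frac{\left(-3248\right) \frac{1}{3605}}{4} = \frac{1}{4} \left(- \frac{464}{515}\right) = - \frac{116}{515} \approx -0.22524$)
$\sqrt{F - 3873} = \sqrt{- \frac{116}{515} - 3873} = \sqrt{- \frac{1994711}{515}} = \frac{i \sqrt{1027276165}}{515}$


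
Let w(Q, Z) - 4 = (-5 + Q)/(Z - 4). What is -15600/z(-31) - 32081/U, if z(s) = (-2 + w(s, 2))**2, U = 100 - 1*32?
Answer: -34733/68 ≈ -510.78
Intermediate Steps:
w(Q, Z) = 4 + (-5 + Q)/(-4 + Z) (w(Q, Z) = 4 + (-5 + Q)/(Z - 4) = 4 + (-5 + Q)/(-4 + Z))
U = 68 (U = 100 - 32 = 68)
z(s) = (9/2 - s/2)**2 (z(s) = (-2 + (-21 + s + 4*2)/(-4 + 2))**2 = (-2 + (-21 + s + 8)/(-2))**2 = (-2 - (-13 + s)/2)**2 = (-2 + (13/2 - s/2))**2 = (9/2 - s/2)**2)
-15600/z(-31) - 32081/U = -15600*4/(9 - 1*(-31))**2 - 32081/68 = -15600*4/(9 + 31)**2 - 32081*1/68 = -15600/((1/4)*40**2) - 32081/68 = -15600/((1/4)*1600) - 32081/68 = -15600/400 - 32081/68 = -15600*1/400 - 32081/68 = -39 - 32081/68 = -34733/68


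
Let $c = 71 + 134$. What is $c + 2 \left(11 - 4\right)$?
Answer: $219$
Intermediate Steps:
$c = 205$
$c + 2 \left(11 - 4\right) = 205 + 2 \left(11 - 4\right) = 205 + 2 \cdot 7 = 205 + 14 = 219$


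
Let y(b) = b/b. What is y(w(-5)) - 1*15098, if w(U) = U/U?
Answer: -15097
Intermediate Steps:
w(U) = 1
y(b) = 1
y(w(-5)) - 1*15098 = 1 - 1*15098 = 1 - 15098 = -15097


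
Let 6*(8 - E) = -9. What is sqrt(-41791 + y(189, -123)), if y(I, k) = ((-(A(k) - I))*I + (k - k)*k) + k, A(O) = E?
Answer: I*sqrt(31954)/2 ≈ 89.378*I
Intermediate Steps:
E = 19/2 (E = 8 - 1/6*(-9) = 8 + 3/2 = 19/2 ≈ 9.5000)
A(O) = 19/2
y(I, k) = k + I*(-19/2 + I) (y(I, k) = ((-(19/2 - I))*I + (k - k)*k) + k = ((-19/2 + I)*I + 0*k) + k = (I*(-19/2 + I) + 0) + k = I*(-19/2 + I) + k = k + I*(-19/2 + I))
sqrt(-41791 + y(189, -123)) = sqrt(-41791 + (-123 + 189**2 - 19/2*189)) = sqrt(-41791 + (-123 + 35721 - 3591/2)) = sqrt(-41791 + 67605/2) = sqrt(-15977/2) = I*sqrt(31954)/2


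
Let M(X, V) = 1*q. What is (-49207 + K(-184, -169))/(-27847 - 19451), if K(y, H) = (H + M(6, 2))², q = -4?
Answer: 3213/7883 ≈ 0.40759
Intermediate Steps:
M(X, V) = -4 (M(X, V) = 1*(-4) = -4)
K(y, H) = (-4 + H)² (K(y, H) = (H - 4)² = (-4 + H)²)
(-49207 + K(-184, -169))/(-27847 - 19451) = (-49207 + (-4 - 169)²)/(-27847 - 19451) = (-49207 + (-173)²)/(-47298) = (-49207 + 29929)*(-1/47298) = -19278*(-1/47298) = 3213/7883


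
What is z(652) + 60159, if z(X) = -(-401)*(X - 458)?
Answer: 137953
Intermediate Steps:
z(X) = -183658 + 401*X (z(X) = -(-401)*(-458 + X) = -(183658 - 401*X) = -183658 + 401*X)
z(652) + 60159 = (-183658 + 401*652) + 60159 = (-183658 + 261452) + 60159 = 77794 + 60159 = 137953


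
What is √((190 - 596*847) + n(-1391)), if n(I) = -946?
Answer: 4*I*√31598 ≈ 711.03*I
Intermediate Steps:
√((190 - 596*847) + n(-1391)) = √((190 - 596*847) - 946) = √((190 - 504812) - 946) = √(-504622 - 946) = √(-505568) = 4*I*√31598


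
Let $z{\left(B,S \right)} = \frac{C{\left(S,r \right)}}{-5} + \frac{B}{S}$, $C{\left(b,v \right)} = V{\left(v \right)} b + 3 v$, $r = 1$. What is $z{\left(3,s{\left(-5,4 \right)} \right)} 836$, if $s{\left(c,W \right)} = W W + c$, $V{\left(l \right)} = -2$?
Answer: $\frac{17024}{5} \approx 3404.8$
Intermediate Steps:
$s{\left(c,W \right)} = c + W^{2}$ ($s{\left(c,W \right)} = W^{2} + c = c + W^{2}$)
$C{\left(b,v \right)} = - 2 b + 3 v$
$z{\left(B,S \right)} = - \frac{3}{5} + \frac{2 S}{5} + \frac{B}{S}$ ($z{\left(B,S \right)} = \frac{- 2 S + 3 \cdot 1}{-5} + \frac{B}{S} = \left(- 2 S + 3\right) \left(- \frac{1}{5}\right) + \frac{B}{S} = \left(3 - 2 S\right) \left(- \frac{1}{5}\right) + \frac{B}{S} = \left(- \frac{3}{5} + \frac{2 S}{5}\right) + \frac{B}{S} = - \frac{3}{5} + \frac{2 S}{5} + \frac{B}{S}$)
$z{\left(3,s{\left(-5,4 \right)} \right)} 836 = \frac{3 + \frac{\left(-5 + 4^{2}\right) \left(-3 + 2 \left(-5 + 4^{2}\right)\right)}{5}}{-5 + 4^{2}} \cdot 836 = \frac{3 + \frac{\left(-5 + 16\right) \left(-3 + 2 \left(-5 + 16\right)\right)}{5}}{-5 + 16} \cdot 836 = \frac{3 + \frac{1}{5} \cdot 11 \left(-3 + 2 \cdot 11\right)}{11} \cdot 836 = \frac{3 + \frac{1}{5} \cdot 11 \left(-3 + 22\right)}{11} \cdot 836 = \frac{3 + \frac{1}{5} \cdot 11 \cdot 19}{11} \cdot 836 = \frac{3 + \frac{209}{5}}{11} \cdot 836 = \frac{1}{11} \cdot \frac{224}{5} \cdot 836 = \frac{224}{55} \cdot 836 = \frac{17024}{5}$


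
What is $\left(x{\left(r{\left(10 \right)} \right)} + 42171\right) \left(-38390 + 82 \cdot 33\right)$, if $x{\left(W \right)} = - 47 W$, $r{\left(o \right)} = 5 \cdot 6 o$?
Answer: $-1001685564$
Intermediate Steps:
$r{\left(o \right)} = 30 o$
$\left(x{\left(r{\left(10 \right)} \right)} + 42171\right) \left(-38390 + 82 \cdot 33\right) = \left(- 47 \cdot 30 \cdot 10 + 42171\right) \left(-38390 + 82 \cdot 33\right) = \left(\left(-47\right) 300 + 42171\right) \left(-38390 + 2706\right) = \left(-14100 + 42171\right) \left(-35684\right) = 28071 \left(-35684\right) = -1001685564$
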